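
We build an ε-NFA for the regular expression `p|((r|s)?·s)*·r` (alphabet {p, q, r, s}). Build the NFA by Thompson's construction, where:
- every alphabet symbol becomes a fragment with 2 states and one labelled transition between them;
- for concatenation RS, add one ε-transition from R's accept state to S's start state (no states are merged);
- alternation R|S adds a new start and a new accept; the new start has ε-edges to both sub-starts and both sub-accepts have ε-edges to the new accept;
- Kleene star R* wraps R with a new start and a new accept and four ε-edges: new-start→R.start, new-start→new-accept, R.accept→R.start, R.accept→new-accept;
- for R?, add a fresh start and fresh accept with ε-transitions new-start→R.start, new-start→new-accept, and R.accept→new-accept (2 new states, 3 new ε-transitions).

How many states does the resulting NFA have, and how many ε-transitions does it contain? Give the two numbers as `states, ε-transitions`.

Recursing over subexpressions:
Each of the 5 symbol leaves contributes 2 states and 0 ε-transitions.
  r|s → 6 states, 4 ε-transitions
  (r|s)? → 8 states, 7 ε-transitions
  (r|s)?·s → 10 states, 8 ε-transitions
  ((r|s)?·s)* → 12 states, 12 ε-transitions
  ((r|s)?·s)*·r → 14 states, 13 ε-transitions
  p|((r|s)?·s)*·r → 18 states, 17 ε-transitions

18, 17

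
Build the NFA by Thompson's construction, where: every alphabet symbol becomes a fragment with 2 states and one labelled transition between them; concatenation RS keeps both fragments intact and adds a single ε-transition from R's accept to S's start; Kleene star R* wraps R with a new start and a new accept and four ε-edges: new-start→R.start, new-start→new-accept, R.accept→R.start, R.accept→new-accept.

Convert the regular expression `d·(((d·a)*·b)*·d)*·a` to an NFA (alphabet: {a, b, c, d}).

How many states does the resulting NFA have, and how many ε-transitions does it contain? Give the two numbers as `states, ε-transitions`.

18, 17

Building bottom-up:
Each of the 6 symbol leaves contributes 2 states and 0 ε-transitions.
  d·a : 4 states, 1 ε-transition
  (d·a)* : 6 states, 5 ε-transitions
  (d·a)*·b : 8 states, 6 ε-transitions
  ((d·a)*·b)* : 10 states, 10 ε-transitions
  ((d·a)*·b)*·d : 12 states, 11 ε-transitions
  (((d·a)*·b)*·d)* : 14 states, 15 ε-transitions
  d·(((d·a)*·b)*·d)*·a : 18 states, 17 ε-transitions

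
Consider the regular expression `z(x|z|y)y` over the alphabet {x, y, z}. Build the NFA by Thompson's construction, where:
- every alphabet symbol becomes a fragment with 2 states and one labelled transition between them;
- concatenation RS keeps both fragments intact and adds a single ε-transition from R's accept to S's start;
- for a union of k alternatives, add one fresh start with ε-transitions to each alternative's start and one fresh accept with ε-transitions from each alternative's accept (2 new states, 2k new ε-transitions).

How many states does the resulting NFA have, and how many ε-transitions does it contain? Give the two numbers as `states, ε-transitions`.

12, 8

Building bottom-up:
Each of the 5 symbol leaves contributes 2 states and 0 ε-transitions.
  x|z|y — 8 states, 6 ε-transitions
  z(x|z|y)y — 12 states, 8 ε-transitions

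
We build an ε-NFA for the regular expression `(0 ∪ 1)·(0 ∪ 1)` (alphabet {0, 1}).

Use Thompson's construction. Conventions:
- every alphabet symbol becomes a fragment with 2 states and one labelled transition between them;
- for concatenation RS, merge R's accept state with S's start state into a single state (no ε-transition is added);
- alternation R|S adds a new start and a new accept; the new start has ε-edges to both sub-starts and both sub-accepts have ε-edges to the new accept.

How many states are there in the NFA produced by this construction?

11

Recursing over subexpressions:
Each of the 4 symbol leaves contributes a 2-state fragment.
  0 ∪ 1 : 6 states
  0 ∪ 1 : 6 states
  (0 ∪ 1)·(0 ∪ 1) : 11 states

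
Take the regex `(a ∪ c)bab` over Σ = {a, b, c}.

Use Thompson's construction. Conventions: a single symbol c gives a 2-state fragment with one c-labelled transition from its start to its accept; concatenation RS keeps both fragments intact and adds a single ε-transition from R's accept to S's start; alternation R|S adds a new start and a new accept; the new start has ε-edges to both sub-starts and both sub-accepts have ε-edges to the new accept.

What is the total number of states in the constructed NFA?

Per subexpression:
Each of the 5 symbol leaves contributes a 2-state fragment.
  a ∪ c = 6 states
  (a ∪ c)bab = 12 states

12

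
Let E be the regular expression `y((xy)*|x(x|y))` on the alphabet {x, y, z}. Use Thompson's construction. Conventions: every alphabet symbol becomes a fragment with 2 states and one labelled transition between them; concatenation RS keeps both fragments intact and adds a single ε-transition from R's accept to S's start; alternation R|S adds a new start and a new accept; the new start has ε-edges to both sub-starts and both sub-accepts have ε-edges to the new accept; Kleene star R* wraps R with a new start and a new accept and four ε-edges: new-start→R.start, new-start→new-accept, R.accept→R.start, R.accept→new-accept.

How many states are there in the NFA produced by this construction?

Recursing over subexpressions:
Each of the 6 symbol leaves contributes a 2-state fragment.
  xy = 4 states
  (xy)* = 6 states
  x|y = 6 states
  x(x|y) = 8 states
  (xy)*|x(x|y) = 16 states
  y((xy)*|x(x|y)) = 18 states

18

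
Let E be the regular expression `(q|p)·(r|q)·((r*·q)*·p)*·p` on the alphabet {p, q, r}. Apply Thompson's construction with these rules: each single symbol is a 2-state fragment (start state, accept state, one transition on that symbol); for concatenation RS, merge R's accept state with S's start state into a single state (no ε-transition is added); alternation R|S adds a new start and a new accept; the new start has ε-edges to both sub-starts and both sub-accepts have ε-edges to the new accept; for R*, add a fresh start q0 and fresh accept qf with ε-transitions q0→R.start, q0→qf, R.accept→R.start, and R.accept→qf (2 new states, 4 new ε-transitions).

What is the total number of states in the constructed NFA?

Bottom-up over the parse tree:
Each of the 8 symbol leaves contributes a 2-state fragment.
  q|p — 6 states
  r|q — 6 states
  r* — 4 states
  r*·q — 5 states
  (r*·q)* — 7 states
  (r*·q)*·p — 8 states
  ((r*·q)*·p)* — 10 states
  (q|p)·(r|q)·((r*·q)*·p)*·p — 21 states

21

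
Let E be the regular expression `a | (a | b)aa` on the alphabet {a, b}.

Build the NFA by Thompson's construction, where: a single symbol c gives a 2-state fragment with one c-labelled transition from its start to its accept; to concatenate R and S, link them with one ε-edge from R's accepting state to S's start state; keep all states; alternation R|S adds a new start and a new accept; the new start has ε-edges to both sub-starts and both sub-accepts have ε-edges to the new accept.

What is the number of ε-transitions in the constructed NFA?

By structural recursion:
Each of the 5 symbol leaves contributes 0 ε-transitions.
  a | b — 4 ε-transitions
  (a | b)aa — 6 ε-transitions
  a | (a | b)aa — 10 ε-transitions

10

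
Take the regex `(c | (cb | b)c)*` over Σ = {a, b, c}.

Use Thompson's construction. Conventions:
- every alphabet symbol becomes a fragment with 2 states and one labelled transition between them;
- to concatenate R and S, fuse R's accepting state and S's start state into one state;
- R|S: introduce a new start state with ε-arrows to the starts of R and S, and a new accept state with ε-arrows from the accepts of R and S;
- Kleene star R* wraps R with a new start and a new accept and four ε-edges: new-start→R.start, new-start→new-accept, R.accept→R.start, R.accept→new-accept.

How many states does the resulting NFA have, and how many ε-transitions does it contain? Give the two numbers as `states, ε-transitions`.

Bottom-up over the parse tree:
Each of the 5 symbol leaves contributes 2 states and 0 ε-transitions.
  cb : 3 states, 0 ε-transitions
  cb | b : 7 states, 4 ε-transitions
  (cb | b)c : 8 states, 4 ε-transitions
  c | (cb | b)c : 12 states, 8 ε-transitions
  (c | (cb | b)c)* : 14 states, 12 ε-transitions

14, 12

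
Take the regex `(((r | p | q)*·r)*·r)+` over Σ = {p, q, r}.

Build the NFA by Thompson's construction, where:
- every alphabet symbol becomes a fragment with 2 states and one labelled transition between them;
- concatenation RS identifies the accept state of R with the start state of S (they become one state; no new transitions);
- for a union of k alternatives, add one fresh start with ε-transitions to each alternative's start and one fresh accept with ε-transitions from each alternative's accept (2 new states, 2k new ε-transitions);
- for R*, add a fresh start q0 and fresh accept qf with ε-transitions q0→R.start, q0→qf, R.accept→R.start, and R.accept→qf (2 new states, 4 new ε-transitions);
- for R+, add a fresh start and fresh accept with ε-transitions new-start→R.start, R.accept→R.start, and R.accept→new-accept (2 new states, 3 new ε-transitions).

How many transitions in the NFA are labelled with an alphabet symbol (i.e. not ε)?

Bottom-up over the parse tree:
Each of the 5 symbol leaves contributes exactly 1 symbol transition.
  r | p | q — 3 symbol transitions
  (r | p | q)* — 3 symbol transitions
  (r | p | q)*·r — 4 symbol transitions
  ((r | p | q)*·r)* — 4 symbol transitions
  ((r | p | q)*·r)*·r — 5 symbol transitions
  (((r | p | q)*·r)*·r)+ — 5 symbol transitions

5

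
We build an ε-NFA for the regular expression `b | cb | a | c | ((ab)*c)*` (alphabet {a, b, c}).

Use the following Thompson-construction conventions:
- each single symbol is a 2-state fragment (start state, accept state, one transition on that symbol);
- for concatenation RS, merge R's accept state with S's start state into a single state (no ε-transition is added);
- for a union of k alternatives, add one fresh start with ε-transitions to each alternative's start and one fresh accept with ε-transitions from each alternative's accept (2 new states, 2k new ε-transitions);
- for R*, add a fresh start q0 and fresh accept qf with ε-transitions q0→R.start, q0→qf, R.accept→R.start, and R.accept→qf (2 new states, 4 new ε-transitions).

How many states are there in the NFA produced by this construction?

19

Per subexpression:
Each of the 8 symbol leaves contributes a 2-state fragment.
  cb : 3 states
  ab : 3 states
  (ab)* : 5 states
  (ab)*c : 6 states
  ((ab)*c)* : 8 states
  b | cb | a | c | ((ab)*c)* : 19 states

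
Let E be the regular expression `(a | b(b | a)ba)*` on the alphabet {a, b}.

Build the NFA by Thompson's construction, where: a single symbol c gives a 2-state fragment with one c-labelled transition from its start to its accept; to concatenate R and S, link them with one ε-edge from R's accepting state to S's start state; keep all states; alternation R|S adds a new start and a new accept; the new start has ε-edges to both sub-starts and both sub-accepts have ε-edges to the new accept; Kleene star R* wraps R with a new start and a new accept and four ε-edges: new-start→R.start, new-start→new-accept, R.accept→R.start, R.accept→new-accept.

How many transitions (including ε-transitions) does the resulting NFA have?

Bottom-up over the parse tree:
Each of the 6 symbol leaves contributes 1 transition (1 symbol, 0 ε).
  b | a : 6 transitions (2 symbol, 4 ε)
  b(b | a)ba : 12 transitions (5 symbol, 7 ε)
  a | b(b | a)ba : 17 transitions (6 symbol, 11 ε)
  (a | b(b | a)ba)* : 21 transitions (6 symbol, 15 ε)

21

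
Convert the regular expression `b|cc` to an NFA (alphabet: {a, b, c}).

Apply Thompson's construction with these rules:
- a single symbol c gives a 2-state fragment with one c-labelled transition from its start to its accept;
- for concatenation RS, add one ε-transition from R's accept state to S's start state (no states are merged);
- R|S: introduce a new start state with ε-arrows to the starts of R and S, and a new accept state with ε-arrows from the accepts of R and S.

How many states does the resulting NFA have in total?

8

Per subexpression:
Each of the 3 symbol leaves contributes a 2-state fragment.
  cc : 4 states
  b|cc : 8 states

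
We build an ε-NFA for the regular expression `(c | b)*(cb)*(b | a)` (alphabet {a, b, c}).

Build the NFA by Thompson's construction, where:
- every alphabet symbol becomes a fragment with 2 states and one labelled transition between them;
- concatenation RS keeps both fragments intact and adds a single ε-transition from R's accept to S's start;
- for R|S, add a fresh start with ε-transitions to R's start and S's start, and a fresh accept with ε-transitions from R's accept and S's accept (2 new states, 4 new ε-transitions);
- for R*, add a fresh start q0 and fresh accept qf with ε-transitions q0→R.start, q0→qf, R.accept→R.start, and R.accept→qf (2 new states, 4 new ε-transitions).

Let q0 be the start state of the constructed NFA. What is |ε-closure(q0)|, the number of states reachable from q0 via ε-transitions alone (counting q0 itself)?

11

Let C(F) = |ε-closure(F.start)| within fragment F, and note whether F accepts ε. Symbol fragments have C = 1 and do not accept ε. Then:
  c | b → new start ε-reaches every alternative's start; none of them accept ε, so the new accept is not reached: C = 1 + 1 + 1 = 3
  (c | b)* → C = 1 (new start) + 3 (body) + 1 (new accept) = 5
  cb → C equals the left operand's closure size = 1 (its accept is not ε-reachable, so the closure stops there)
  (cb)* → the star's fresh start ε-reaches both the body's start and the fresh accept: C = 2 + 1 = 3
  b | a → new start ε-reaches every alternative's start; none of them accept ε, so the new accept is not reached: C = 1 + 1 + 1 = 3
  (c | b)*(cb)*(b | a) → C = 5 + 3 + 3 = 11 (closure spills across the concat boundary because the left factor accepts ε)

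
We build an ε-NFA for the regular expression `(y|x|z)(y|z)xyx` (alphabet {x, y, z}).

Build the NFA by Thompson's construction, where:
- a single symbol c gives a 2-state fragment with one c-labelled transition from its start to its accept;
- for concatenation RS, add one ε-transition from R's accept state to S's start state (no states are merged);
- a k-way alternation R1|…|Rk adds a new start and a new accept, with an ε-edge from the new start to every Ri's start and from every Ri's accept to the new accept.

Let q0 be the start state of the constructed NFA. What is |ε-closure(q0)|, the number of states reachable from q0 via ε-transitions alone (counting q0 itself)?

4

Work bottom-up. For each fragment F, track |ε-closure(F.start)| and whether F's accept lies in that closure (i.e. whether F accepts ε). A single-symbol fragment has closure size 1 and does not accept ε.
  y|x|z → |ε-closure| = 1 + 1 + 1 + 1 = 4 (the new accept is not ε-reachable since no branch accepts ε)
  y|z → new start ε-reaches every alternative's start; none of them accept ε, so the new accept is not reached: |ε-closure| = 1 + 1 + 1 = 3
  (y|x|z)(y|z)xyx → same as the first factor's closure: |ε-closure| = 4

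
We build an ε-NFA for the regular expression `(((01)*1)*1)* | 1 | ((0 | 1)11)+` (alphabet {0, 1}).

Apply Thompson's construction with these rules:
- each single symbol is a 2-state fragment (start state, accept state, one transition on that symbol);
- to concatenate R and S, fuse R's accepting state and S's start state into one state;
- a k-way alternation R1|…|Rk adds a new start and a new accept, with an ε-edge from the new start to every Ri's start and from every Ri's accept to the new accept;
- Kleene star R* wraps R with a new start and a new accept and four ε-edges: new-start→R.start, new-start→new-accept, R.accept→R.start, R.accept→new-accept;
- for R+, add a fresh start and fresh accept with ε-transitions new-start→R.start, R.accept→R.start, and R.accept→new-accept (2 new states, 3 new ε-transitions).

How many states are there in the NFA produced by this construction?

25

By structural recursion:
Each of the 9 symbol leaves contributes a 2-state fragment.
  01 : 3 states
  (01)* : 5 states
  (01)*1 : 6 states
  ((01)*1)* : 8 states
  ((01)*1)*1 : 9 states
  (((01)*1)*1)* : 11 states
  0 | 1 : 6 states
  (0 | 1)11 : 8 states
  ((0 | 1)11)+ : 10 states
  (((01)*1)*1)* | 1 | ((0 | 1)11)+ : 25 states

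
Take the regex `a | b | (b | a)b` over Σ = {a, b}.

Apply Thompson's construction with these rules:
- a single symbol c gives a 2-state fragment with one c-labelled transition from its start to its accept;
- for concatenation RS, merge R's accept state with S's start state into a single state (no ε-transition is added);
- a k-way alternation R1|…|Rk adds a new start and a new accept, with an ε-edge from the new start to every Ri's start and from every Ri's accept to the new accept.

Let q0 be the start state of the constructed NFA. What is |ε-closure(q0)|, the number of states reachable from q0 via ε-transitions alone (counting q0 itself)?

6

Work bottom-up. For each fragment F, track |ε-closure(F.start)| and whether F's accept lies in that closure (i.e. whether F accepts ε). A single-symbol fragment has closure size 1 and does not accept ε.
  b | a → C = 1 + 1 + 1 = 3 (the new accept is not ε-reachable since no branch accepts ε)
  (b | a)b → C equals the left operand's closure size = 3 (its accept is not ε-reachable, so the closure stops there)
  a | b | (b | a)b → new start ε-reaches every alternative's start; none of them accept ε, so the new accept is not reached: C = 1 + 1 + 1 + 3 = 6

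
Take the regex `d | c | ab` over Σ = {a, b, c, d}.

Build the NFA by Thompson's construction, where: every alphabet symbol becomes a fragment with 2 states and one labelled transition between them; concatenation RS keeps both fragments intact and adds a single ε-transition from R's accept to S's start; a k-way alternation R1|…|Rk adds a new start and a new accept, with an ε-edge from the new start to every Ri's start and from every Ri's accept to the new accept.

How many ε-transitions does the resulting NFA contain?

7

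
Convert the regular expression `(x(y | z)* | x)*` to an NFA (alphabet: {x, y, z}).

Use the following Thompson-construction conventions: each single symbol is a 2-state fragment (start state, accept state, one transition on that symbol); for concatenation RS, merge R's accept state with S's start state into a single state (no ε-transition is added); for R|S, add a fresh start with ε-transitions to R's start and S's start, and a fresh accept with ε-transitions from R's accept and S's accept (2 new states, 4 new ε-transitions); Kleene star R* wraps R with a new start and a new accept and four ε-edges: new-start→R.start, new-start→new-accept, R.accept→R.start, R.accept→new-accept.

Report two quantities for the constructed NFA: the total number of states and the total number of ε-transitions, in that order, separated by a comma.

Bottom-up over the parse tree:
Each of the 4 symbol leaves contributes 2 states and 0 ε-transitions.
  y | z → 6 states, 4 ε-transitions
  (y | z)* → 8 states, 8 ε-transitions
  x(y | z)* → 9 states, 8 ε-transitions
  x(y | z)* | x → 13 states, 12 ε-transitions
  (x(y | z)* | x)* → 15 states, 16 ε-transitions

15, 16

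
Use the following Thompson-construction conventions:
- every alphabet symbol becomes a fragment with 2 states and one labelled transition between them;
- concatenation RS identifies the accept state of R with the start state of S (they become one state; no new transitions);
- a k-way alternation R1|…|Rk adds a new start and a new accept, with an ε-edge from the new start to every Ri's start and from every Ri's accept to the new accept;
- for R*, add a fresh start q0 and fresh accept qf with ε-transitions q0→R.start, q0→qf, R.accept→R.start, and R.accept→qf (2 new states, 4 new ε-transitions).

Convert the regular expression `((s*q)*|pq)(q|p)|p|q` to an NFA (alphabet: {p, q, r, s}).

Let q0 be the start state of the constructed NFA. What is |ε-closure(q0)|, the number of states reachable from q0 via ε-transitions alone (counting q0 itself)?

13

Compute the ε-closure size of each fragment's start state recursively; a symbol fragment's start has no outgoing ε-edge, so its closure is just itself (size 1).
  s* — new start has ε-edges to the inner start and to the new accept, so C = 2 + 1 = 3
  s*q — the left operand accepts ε, so the closure extends into the next operand (the shared merged state is already counted); C = 3 + (1−1) = 3
  (s*q)* — new start has ε-edges to the inner start and to the new accept, so C = 2 + 3 = 5
  pq — same as the first factor's closure: C = 1
  (s*q)*|pq — C = 1 (new start) + (5 + 1) + 1 (new accept, since some branch ε-reaches its own accept) = 8
  q|p — new start ε-reaches every alternative's start; none of them accept ε, so the new accept is not reached: C = 1 + 1 + 1 = 3
  ((s*q)*|pq)(q|p) — the left operand accepts ε, so the closure extends into the next operand (the shared merged state is already counted); C = 8 + (3−1) = 10
  ((s*q)*|pq)(q|p)|p|q — new start ε-reaches every alternative's start; none of them accept ε, so the new accept is not reached: C = 1 + 10 + 1 + 1 = 13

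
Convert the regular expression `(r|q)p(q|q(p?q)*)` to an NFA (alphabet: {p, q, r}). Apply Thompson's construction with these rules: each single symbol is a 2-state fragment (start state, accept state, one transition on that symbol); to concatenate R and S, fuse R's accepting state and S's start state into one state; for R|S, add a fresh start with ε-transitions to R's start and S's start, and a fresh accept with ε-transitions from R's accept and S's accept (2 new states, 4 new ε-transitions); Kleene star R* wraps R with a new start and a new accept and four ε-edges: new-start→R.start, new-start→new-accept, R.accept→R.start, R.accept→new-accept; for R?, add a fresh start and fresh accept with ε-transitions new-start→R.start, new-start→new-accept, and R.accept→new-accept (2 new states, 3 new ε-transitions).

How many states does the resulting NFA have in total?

Per subexpression:
Each of the 7 symbol leaves contributes a 2-state fragment.
  r|q — 6 states
  p? — 4 states
  p?q — 5 states
  (p?q)* — 7 states
  q(p?q)* — 8 states
  q|q(p?q)* — 12 states
  (r|q)p(q|q(p?q)*) — 18 states

18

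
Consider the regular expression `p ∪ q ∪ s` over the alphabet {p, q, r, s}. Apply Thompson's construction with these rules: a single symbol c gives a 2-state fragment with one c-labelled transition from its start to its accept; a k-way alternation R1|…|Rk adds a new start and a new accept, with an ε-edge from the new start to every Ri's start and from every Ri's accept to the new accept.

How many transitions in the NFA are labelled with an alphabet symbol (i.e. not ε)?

By structural recursion:
Each of the 3 symbol leaves contributes exactly 1 symbol transition.
  p ∪ q ∪ s — 3 symbol transitions

3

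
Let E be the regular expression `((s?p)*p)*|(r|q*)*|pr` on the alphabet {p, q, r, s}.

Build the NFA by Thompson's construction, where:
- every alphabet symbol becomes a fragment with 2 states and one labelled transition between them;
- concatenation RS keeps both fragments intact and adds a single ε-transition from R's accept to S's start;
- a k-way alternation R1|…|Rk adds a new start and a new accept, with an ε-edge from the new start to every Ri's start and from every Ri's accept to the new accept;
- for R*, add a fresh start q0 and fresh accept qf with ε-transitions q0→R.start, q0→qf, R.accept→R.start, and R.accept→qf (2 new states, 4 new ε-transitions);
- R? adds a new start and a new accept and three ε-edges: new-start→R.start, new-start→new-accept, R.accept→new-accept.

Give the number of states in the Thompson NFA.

28

By structural recursion:
Each of the 7 symbol leaves contributes a 2-state fragment.
  s? → 4 states
  s?p → 6 states
  (s?p)* → 8 states
  (s?p)*p → 10 states
  ((s?p)*p)* → 12 states
  q* → 4 states
  r|q* → 8 states
  (r|q*)* → 10 states
  pr → 4 states
  ((s?p)*p)*|(r|q*)*|pr → 28 states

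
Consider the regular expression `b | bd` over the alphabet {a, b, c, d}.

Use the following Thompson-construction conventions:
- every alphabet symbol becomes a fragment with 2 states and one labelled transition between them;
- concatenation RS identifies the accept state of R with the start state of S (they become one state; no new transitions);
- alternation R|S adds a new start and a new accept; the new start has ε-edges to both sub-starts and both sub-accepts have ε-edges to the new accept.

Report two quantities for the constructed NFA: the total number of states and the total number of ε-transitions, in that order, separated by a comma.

Building bottom-up:
Each of the 3 symbol leaves contributes 2 states and 0 ε-transitions.
  bd → 3 states, 0 ε-transitions
  b | bd → 7 states, 4 ε-transitions

7, 4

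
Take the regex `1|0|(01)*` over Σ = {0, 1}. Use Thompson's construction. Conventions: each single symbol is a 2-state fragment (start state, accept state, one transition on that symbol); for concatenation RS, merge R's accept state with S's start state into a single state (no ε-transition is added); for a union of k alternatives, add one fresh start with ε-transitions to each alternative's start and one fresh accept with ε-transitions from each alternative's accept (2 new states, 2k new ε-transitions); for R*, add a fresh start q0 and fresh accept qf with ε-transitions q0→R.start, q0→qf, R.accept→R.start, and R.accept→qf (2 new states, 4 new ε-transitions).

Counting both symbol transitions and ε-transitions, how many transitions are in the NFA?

By structural recursion:
Each of the 4 symbol leaves contributes 1 transition (1 symbol, 0 ε).
  01 — 2 transitions (2 symbol, 0 ε)
  (01)* — 6 transitions (2 symbol, 4 ε)
  1|0|(01)* — 14 transitions (4 symbol, 10 ε)

14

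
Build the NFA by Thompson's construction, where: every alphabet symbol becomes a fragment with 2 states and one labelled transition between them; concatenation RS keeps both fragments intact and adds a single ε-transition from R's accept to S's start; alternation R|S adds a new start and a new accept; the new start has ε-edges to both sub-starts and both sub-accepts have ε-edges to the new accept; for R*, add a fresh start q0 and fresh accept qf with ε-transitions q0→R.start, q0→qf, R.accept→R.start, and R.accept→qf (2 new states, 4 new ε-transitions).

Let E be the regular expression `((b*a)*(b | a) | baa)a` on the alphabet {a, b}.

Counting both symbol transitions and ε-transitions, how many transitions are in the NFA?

29

Recursing over subexpressions:
Each of the 8 symbol leaves contributes 1 transition (1 symbol, 0 ε).
  b* : 5 transitions (1 symbol, 4 ε)
  b*a : 7 transitions (2 symbol, 5 ε)
  (b*a)* : 11 transitions (2 symbol, 9 ε)
  b | a : 6 transitions (2 symbol, 4 ε)
  (b*a)*(b | a) : 18 transitions (4 symbol, 14 ε)
  baa : 5 transitions (3 symbol, 2 ε)
  (b*a)*(b | a) | baa : 27 transitions (7 symbol, 20 ε)
  ((b*a)*(b | a) | baa)a : 29 transitions (8 symbol, 21 ε)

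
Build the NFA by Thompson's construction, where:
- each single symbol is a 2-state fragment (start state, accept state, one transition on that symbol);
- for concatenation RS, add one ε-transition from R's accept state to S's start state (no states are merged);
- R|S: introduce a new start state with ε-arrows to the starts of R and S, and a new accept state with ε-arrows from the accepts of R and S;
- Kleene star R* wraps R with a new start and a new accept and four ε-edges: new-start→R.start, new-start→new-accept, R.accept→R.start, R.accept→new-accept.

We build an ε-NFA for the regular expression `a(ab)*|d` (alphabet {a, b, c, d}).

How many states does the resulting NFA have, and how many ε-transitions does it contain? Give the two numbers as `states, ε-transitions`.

12, 10

By structural recursion:
Each of the 4 symbol leaves contributes 2 states and 0 ε-transitions.
  ab = 4 states, 1 ε-transition
  (ab)* = 6 states, 5 ε-transitions
  a(ab)* = 8 states, 6 ε-transitions
  a(ab)*|d = 12 states, 10 ε-transitions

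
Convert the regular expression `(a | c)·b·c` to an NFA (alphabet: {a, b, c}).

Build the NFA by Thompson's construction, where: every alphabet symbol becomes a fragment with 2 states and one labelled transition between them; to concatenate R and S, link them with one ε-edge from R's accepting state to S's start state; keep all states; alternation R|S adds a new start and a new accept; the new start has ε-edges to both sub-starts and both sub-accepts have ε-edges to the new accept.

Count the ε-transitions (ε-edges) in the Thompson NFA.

6

Per subexpression:
Each of the 4 symbol leaves contributes 0 ε-transitions.
  a | c = 4 ε-transitions
  (a | c)·b·c = 6 ε-transitions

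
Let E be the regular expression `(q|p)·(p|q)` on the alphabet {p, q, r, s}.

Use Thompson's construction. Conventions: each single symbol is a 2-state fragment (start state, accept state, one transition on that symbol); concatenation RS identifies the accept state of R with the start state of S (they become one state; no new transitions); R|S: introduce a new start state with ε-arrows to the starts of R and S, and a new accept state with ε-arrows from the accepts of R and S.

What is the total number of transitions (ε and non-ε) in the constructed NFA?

Per subexpression:
Each of the 4 symbol leaves contributes 1 transition (1 symbol, 0 ε).
  q|p : 6 transitions (2 symbol, 4 ε)
  p|q : 6 transitions (2 symbol, 4 ε)
  (q|p)·(p|q) : 12 transitions (4 symbol, 8 ε)

12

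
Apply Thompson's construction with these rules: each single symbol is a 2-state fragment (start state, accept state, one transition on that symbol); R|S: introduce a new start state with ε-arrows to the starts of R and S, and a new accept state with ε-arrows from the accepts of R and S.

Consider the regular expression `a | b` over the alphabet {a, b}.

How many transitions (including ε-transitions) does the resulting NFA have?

6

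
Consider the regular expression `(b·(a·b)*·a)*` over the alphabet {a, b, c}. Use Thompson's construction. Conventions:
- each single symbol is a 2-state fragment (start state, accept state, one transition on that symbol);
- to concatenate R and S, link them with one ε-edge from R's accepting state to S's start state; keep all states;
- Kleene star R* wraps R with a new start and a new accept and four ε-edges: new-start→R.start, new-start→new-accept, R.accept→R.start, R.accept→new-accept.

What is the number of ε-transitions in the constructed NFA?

Bottom-up over the parse tree:
Each of the 4 symbol leaves contributes 0 ε-transitions.
  a·b = 1 ε-transition
  (a·b)* = 5 ε-transitions
  b·(a·b)*·a = 7 ε-transitions
  (b·(a·b)*·a)* = 11 ε-transitions

11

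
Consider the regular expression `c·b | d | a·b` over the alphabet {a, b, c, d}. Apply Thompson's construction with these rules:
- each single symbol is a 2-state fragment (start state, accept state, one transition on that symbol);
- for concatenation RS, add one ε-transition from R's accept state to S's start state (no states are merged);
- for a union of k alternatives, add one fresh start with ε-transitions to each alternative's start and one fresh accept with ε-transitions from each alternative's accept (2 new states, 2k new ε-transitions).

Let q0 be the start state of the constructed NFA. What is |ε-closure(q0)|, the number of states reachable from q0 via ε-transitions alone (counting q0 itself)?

4

Work bottom-up. For each fragment F, track |ε-closure(F.start)| and whether F's accept lies in that closure (i.e. whether F accepts ε). A single-symbol fragment has closure size 1 and does not accept ε.
  c·b → C equals the left operand's closure size = 1 (its accept is not ε-reachable, so the closure stops there)
  a·b → same as the first factor's closure: C = 1
  c·b | d | a·b → new start ε-reaches every alternative's start; none of them accept ε, so the new accept is not reached: C = 1 + 1 + 1 + 1 = 4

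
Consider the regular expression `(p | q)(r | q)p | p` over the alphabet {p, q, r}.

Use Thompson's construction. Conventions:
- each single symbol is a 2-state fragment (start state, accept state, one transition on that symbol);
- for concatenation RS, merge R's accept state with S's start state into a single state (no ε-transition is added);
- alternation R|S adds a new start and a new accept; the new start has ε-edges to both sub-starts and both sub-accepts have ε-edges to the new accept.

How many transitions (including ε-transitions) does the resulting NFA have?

18

Building bottom-up:
Each of the 6 symbol leaves contributes 1 transition (1 symbol, 0 ε).
  p | q : 6 transitions (2 symbol, 4 ε)
  r | q : 6 transitions (2 symbol, 4 ε)
  (p | q)(r | q)p : 13 transitions (5 symbol, 8 ε)
  (p | q)(r | q)p | p : 18 transitions (6 symbol, 12 ε)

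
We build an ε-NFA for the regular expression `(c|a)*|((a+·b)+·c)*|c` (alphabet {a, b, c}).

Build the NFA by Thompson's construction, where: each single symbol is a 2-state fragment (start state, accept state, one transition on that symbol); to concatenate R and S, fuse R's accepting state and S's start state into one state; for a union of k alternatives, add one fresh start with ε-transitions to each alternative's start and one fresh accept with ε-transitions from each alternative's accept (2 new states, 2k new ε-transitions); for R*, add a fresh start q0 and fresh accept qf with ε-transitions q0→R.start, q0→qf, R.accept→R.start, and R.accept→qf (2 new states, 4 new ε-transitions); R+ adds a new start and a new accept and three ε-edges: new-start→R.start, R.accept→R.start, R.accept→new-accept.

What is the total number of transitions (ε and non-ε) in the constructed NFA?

30

Building bottom-up:
Each of the 6 symbol leaves contributes 1 transition (1 symbol, 0 ε).
  c|a — 6 transitions (2 symbol, 4 ε)
  (c|a)* — 10 transitions (2 symbol, 8 ε)
  a+ — 4 transitions (1 symbol, 3 ε)
  a+·b — 5 transitions (2 symbol, 3 ε)
  (a+·b)+ — 8 transitions (2 symbol, 6 ε)
  (a+·b)+·c — 9 transitions (3 symbol, 6 ε)
  ((a+·b)+·c)* — 13 transitions (3 symbol, 10 ε)
  (c|a)*|((a+·b)+·c)*|c — 30 transitions (6 symbol, 24 ε)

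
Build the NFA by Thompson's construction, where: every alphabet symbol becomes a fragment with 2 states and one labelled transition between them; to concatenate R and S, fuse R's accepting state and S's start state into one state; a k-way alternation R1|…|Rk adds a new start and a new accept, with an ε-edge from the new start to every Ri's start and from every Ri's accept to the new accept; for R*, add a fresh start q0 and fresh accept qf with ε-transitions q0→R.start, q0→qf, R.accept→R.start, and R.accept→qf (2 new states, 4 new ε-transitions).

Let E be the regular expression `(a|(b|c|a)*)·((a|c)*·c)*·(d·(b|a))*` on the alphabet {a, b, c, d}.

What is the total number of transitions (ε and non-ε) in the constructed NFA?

44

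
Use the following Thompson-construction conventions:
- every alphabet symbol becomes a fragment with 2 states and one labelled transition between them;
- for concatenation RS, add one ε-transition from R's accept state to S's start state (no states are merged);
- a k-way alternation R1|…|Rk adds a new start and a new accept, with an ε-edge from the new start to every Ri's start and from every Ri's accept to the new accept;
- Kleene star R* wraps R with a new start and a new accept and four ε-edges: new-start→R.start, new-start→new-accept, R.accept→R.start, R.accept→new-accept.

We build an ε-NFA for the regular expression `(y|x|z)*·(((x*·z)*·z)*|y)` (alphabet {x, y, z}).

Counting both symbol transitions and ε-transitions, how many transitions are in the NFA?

Recursing over subexpressions:
Each of the 7 symbol leaves contributes 1 transition (1 symbol, 0 ε).
  y|x|z → 9 transitions (3 symbol, 6 ε)
  (y|x|z)* → 13 transitions (3 symbol, 10 ε)
  x* → 5 transitions (1 symbol, 4 ε)
  x*·z → 7 transitions (2 symbol, 5 ε)
  (x*·z)* → 11 transitions (2 symbol, 9 ε)
  (x*·z)*·z → 13 transitions (3 symbol, 10 ε)
  ((x*·z)*·z)* → 17 transitions (3 symbol, 14 ε)
  ((x*·z)*·z)*|y → 22 transitions (4 symbol, 18 ε)
  (y|x|z)*·(((x*·z)*·z)*|y) → 36 transitions (7 symbol, 29 ε)

36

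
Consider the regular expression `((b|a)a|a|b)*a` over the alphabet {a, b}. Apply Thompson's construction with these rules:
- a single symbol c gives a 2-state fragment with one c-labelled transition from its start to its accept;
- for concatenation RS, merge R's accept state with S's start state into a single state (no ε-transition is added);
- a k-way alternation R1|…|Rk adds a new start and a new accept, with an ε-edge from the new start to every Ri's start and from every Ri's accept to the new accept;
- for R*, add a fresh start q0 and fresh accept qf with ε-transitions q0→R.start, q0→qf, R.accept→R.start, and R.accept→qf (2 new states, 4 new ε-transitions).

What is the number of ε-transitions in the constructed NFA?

Per subexpression:
Each of the 6 symbol leaves contributes 0 ε-transitions.
  b|a — 4 ε-transitions
  (b|a)a — 4 ε-transitions
  (b|a)a|a|b — 10 ε-transitions
  ((b|a)a|a|b)* — 14 ε-transitions
  ((b|a)a|a|b)*a — 14 ε-transitions

14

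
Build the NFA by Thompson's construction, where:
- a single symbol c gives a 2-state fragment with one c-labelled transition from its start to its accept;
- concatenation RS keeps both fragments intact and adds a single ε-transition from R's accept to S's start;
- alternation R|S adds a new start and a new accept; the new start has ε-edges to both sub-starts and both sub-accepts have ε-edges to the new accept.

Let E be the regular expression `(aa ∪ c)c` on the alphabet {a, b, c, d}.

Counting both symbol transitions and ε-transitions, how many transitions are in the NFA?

Per subexpression:
Each of the 4 symbol leaves contributes 1 transition (1 symbol, 0 ε).
  aa : 3 transitions (2 symbol, 1 ε)
  aa ∪ c : 8 transitions (3 symbol, 5 ε)
  (aa ∪ c)c : 10 transitions (4 symbol, 6 ε)

10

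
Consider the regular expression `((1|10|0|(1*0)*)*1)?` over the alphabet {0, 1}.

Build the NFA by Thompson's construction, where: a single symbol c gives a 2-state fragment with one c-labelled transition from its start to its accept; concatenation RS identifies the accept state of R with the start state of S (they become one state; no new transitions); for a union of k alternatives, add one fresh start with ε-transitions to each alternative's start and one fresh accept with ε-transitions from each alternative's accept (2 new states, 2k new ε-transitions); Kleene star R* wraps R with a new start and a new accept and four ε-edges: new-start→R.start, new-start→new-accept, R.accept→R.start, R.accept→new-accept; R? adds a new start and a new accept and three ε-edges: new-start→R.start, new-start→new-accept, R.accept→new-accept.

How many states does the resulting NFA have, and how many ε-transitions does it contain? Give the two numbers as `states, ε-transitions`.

Building bottom-up:
Each of the 7 symbol leaves contributes 2 states and 0 ε-transitions.
  10 — 3 states, 0 ε-transitions
  1* — 4 states, 4 ε-transitions
  1*0 — 5 states, 4 ε-transitions
  (1*0)* — 7 states, 8 ε-transitions
  1|10|0|(1*0)* — 16 states, 16 ε-transitions
  (1|10|0|(1*0)*)* — 18 states, 20 ε-transitions
  (1|10|0|(1*0)*)*1 — 19 states, 20 ε-transitions
  ((1|10|0|(1*0)*)*1)? — 21 states, 23 ε-transitions

21, 23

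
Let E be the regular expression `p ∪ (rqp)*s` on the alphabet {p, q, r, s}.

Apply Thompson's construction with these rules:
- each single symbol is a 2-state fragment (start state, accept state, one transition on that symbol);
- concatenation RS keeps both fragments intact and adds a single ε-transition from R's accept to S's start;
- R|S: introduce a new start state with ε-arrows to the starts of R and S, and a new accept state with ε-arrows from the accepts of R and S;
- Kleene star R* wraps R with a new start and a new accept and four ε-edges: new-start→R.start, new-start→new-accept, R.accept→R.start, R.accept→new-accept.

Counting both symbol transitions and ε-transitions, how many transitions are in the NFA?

Bottom-up over the parse tree:
Each of the 5 symbol leaves contributes 1 transition (1 symbol, 0 ε).
  rqp = 5 transitions (3 symbol, 2 ε)
  (rqp)* = 9 transitions (3 symbol, 6 ε)
  (rqp)*s = 11 transitions (4 symbol, 7 ε)
  p ∪ (rqp)*s = 16 transitions (5 symbol, 11 ε)

16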